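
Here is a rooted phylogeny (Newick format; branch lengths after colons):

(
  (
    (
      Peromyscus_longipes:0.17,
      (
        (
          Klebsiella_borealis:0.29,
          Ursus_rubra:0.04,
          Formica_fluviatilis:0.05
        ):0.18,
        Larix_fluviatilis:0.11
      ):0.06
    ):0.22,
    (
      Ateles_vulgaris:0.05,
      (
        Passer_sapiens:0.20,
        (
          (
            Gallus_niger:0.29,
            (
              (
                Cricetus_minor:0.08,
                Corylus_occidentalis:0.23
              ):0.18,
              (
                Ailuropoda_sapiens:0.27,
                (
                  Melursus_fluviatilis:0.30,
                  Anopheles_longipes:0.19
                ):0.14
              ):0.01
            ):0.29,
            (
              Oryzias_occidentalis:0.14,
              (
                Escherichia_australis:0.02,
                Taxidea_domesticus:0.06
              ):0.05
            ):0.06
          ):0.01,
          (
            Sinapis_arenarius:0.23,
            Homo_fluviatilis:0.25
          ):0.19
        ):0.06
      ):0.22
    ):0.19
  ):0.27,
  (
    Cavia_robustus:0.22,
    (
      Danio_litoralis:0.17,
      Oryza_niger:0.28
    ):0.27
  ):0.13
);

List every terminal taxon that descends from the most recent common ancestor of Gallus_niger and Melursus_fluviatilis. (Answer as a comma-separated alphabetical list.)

Tracing Gallus_niger: it sits inside (Gallus_niger,((Cricetus_minor,Corylus_occidentalis),(Ailuropoda_sapiens,(Melursus_fluviatilis,Anopheles_longipes))),(Oryzias_occidentalis,(Escherichia_australis,Taxidea_domesticus))).
Tracing Melursus_fluviatilis: it sits inside (Melursus_fluviatilis,Anopheles_longipes).
The smallest clade enclosing both is (Gallus_niger,((Cricetus_minor,Corylus_occidentalis),(Ailuropoda_sapiens,(Melursus_fluviatilis,Anopheles_longipes))),(Oryzias_occidentalis,(Escherichia_australis,Taxidea_domesticus))); the answer is its 9 terminal taxa in alphabetical order.

Ailuropoda_sapiens, Anopheles_longipes, Corylus_occidentalis, Cricetus_minor, Escherichia_australis, Gallus_niger, Melursus_fluviatilis, Oryzias_occidentalis, Taxidea_domesticus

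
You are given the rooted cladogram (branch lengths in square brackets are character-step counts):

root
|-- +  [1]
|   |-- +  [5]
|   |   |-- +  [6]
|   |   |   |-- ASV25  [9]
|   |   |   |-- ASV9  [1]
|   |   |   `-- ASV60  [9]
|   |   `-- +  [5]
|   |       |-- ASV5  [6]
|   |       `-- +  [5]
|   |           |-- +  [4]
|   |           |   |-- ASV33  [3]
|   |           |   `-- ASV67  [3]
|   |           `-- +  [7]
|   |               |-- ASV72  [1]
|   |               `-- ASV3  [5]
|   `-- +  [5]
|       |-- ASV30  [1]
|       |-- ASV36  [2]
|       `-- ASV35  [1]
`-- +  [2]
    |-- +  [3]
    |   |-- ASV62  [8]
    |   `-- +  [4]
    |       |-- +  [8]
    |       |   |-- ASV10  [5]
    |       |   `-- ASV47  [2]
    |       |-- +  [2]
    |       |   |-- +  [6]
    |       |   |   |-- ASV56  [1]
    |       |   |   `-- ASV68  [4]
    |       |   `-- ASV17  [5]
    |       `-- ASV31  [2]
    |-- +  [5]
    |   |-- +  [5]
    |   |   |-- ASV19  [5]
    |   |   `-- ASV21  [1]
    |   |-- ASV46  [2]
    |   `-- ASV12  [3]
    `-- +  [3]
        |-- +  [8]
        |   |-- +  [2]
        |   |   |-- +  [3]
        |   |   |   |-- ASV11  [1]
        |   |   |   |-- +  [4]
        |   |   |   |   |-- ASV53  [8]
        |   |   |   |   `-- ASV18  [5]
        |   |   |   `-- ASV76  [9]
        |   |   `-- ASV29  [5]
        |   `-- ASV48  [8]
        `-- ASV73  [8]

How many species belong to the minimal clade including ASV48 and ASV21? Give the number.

The MRCA of ASV48 and ASV21 is the node subtending ((ASV62,((ASV10,ASV47),((ASV56,ASV68),ASV17),ASV31)),((ASV19,ASV21),ASV46,ASV12),((((ASV11,(ASV53,ASV18),ASV76),ASV29),ASV48),ASV73)).
That clade contains 18 terminal taxa: ASV10, ASV11, ASV12, ASV17, ASV18, ASV19, ASV21, ASV29, ASV31, ASV46, ASV47, ASV48, ASV53, ASV56, ASV62, ASV68, ASV73, ASV76.

18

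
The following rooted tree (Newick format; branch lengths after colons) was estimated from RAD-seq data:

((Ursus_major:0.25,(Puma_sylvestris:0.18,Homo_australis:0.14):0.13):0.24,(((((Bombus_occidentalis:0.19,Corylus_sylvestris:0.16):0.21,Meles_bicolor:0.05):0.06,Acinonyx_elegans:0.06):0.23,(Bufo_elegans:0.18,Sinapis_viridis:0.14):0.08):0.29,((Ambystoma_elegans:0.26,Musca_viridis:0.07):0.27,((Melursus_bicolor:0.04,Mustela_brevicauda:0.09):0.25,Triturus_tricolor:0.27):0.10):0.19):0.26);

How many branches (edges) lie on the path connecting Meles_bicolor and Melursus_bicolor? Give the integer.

8

The MRCA of Meles_bicolor and Melursus_bicolor is the node subtending (((((Bombus_occidentalis,Corylus_sylvestris),Meles_bicolor),Acinonyx_elegans),(Bufo_elegans,Sinapis_viridis)),((Ambystoma_elegans,Musca_viridis),((Melursus_bicolor,Mustela_brevicauda),Triturus_tricolor))).
From Meles_bicolor up to that node: 4 branches. From Melursus_bicolor up to the same node: 4 branches. Total: 4 + 4 = 8.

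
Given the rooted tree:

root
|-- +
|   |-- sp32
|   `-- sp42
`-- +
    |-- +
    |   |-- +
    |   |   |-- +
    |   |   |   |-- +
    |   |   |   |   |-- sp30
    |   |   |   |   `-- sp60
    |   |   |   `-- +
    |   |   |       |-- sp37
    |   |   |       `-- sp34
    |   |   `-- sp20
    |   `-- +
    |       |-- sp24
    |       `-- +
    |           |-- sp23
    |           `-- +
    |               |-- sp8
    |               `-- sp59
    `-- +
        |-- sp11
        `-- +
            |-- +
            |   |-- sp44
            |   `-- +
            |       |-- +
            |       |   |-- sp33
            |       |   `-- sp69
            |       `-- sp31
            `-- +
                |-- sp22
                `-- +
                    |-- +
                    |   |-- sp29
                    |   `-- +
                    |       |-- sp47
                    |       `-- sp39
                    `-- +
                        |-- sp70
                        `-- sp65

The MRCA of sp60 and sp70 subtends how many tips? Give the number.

20

The MRCA of sp60 and sp70 is the node subtending (((((sp30,sp60),(sp37,sp34)),sp20),(sp24,(sp23,(sp8,sp59)))),(sp11,((sp44,((sp33,sp69),sp31)),(sp22,((sp29,(sp47,sp39)),(sp70,sp65)))))).
That clade contains 20 terminal taxa: sp11, sp20, sp22, sp23, sp24, sp29, sp30, sp31, sp33, sp34, sp37, sp39, sp44, sp47, sp59, sp60, sp65, sp69, sp70, sp8.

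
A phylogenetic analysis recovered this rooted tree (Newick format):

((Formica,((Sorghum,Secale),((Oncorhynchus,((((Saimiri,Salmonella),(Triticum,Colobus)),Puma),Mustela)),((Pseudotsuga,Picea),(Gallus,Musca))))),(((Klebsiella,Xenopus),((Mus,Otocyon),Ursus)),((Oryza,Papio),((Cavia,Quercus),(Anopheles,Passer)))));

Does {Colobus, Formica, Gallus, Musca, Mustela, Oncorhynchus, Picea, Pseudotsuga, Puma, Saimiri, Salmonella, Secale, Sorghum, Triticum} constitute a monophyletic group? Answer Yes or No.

Yes

The most recent common ancestor of these taxa subtends (Formica,((Sorghum,Secale),((Oncorhynchus,((((Saimiri,Salmonella),(Triticum,Colobus)),Puma),Mustela)),((Pseudotsuga,Picea),(Gallus,Musca))))).
That clade has exactly 14 tips — every listed taxon and nothing else — so the group is monophyletic.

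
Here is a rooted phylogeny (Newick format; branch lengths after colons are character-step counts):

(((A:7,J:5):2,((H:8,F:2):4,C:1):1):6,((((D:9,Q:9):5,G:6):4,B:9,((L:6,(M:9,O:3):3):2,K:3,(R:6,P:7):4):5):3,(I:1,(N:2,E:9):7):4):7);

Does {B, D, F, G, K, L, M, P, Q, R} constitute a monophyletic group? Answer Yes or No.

No

The MRCA of the listed taxa is the root, so the smallest clade containing them is the whole tree.
That clade also contains A, C, E, H, I, J, N, O, which are not in the proposed group, so the group is not monophyletic.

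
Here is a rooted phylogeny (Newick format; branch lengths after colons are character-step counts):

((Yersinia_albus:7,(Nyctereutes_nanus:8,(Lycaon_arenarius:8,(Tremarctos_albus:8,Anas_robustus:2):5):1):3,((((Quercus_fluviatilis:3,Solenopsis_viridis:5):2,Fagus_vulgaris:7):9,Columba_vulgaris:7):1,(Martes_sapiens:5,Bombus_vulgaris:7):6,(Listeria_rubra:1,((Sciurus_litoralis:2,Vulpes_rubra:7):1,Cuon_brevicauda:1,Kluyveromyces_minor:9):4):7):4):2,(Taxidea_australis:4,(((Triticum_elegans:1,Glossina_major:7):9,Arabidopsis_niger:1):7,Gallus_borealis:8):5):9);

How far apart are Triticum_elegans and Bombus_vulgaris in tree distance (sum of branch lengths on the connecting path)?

The path runs Triticum_elegans → … → MRCA → … → Bombus_vulgaris; the MRCA is the root of the tree.
Branch lengths along that path: 1 + 9 + 7 + 5 + 9 + 2 + 4 + 6 + 7 = 50.

50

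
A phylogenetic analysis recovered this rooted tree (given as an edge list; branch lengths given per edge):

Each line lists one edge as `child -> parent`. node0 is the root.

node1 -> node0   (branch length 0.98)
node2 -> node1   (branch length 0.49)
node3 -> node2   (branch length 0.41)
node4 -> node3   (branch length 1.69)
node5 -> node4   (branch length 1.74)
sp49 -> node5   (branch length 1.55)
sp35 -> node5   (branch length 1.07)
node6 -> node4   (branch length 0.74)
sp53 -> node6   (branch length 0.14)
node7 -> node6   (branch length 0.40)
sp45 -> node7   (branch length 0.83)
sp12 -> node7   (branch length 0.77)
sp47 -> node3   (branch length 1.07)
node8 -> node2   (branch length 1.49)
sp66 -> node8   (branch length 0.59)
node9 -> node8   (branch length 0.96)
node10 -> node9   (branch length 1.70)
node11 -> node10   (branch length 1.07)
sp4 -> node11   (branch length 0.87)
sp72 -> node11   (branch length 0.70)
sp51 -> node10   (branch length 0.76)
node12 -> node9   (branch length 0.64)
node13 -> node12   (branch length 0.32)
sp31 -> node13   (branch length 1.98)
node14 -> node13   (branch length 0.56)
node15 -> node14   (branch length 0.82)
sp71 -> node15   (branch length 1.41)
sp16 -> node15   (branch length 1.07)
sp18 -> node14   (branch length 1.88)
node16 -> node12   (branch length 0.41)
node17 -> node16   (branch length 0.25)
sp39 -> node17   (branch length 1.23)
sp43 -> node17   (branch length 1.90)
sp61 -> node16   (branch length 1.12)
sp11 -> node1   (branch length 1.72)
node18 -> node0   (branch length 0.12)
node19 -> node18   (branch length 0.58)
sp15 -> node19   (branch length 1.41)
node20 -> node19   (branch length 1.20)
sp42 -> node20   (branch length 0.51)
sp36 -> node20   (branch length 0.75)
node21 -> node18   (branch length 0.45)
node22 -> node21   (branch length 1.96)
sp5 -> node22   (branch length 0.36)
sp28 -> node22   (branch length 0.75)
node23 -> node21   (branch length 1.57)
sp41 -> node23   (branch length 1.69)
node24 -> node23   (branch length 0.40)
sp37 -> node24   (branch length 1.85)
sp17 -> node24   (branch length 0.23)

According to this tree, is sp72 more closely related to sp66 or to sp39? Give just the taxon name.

sp39

The MRCA of sp72 and sp39 subtends (((sp4,sp72),sp51),((sp31,((sp71,sp16),sp18)),((sp39,sp43),sp61))) (10 taxa).
The MRCA of sp72 and sp66 subtends (sp66,(((sp4,sp72),sp51),((sp31,((sp71,sp16),sp18)),((sp39,sp43),sp61)))) (11 taxa).
The first is nested inside the second, so sp72 shares a more recent common ancestor with sp39.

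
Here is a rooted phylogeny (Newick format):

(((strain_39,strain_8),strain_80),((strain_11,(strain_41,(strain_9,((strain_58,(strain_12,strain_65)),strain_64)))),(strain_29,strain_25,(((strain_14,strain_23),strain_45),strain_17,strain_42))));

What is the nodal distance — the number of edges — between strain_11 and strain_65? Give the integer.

7

The MRCA of strain_11 and strain_65 is the node subtending (strain_11,(strain_41,(strain_9,((strain_58,(strain_12,strain_65)),strain_64)))).
From strain_11 up to that node: 1 branch. From strain_65 up to the same node: 6 branches. Total: 1 + 6 = 7.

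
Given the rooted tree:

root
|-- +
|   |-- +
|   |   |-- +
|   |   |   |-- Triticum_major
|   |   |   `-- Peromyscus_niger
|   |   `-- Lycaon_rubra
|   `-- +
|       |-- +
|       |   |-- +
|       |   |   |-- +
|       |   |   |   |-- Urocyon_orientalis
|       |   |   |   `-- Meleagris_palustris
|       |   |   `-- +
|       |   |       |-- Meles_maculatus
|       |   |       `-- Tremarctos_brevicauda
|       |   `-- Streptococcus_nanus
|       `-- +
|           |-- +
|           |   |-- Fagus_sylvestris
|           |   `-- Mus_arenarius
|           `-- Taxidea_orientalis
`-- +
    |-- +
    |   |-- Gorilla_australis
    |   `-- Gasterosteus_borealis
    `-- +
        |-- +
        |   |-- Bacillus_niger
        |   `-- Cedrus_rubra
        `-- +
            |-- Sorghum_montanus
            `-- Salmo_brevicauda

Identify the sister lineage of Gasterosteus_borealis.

Gorilla_australis

Gasterosteus_borealis attaches to the tree at the node subtending (Gorilla_australis,Gasterosteus_borealis).
The other lineage descending from that same node — the sister group — is the single tip Gorilla_australis.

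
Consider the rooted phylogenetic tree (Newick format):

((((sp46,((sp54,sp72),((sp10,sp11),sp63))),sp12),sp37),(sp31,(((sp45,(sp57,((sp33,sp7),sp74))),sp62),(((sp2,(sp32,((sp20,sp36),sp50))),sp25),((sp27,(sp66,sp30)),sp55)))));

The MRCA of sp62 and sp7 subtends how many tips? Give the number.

6

The MRCA of sp62 and sp7 is the node subtending ((sp45,(sp57,((sp33,sp7),sp74))),sp62).
That clade contains 6 terminal taxa: sp33, sp45, sp57, sp62, sp7, sp74.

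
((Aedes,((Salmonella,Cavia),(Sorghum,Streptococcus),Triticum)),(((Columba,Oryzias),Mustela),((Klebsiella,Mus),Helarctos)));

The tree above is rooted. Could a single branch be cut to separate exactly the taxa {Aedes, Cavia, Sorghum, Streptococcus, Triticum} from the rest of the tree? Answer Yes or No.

The MRCA of the listed taxa subtends (Aedes,((Salmonella,Cavia),(Sorghum,Streptococcus),Triticum)).
That clade also contains Salmonella, which is not in the proposed group, so the group is not monophyletic.

No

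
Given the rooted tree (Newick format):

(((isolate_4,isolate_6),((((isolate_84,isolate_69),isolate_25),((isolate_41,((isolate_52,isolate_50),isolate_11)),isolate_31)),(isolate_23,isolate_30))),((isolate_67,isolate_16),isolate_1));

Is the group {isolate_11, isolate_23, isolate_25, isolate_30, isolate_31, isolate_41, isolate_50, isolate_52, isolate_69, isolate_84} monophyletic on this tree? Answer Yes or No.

The most recent common ancestor of these taxa subtends ((((isolate_84,isolate_69),isolate_25),((isolate_41,((isolate_52,isolate_50),isolate_11)),isolate_31)),(isolate_23,isolate_30)).
That clade has exactly 10 tips — every listed taxon and nothing else — so the group is monophyletic.

Yes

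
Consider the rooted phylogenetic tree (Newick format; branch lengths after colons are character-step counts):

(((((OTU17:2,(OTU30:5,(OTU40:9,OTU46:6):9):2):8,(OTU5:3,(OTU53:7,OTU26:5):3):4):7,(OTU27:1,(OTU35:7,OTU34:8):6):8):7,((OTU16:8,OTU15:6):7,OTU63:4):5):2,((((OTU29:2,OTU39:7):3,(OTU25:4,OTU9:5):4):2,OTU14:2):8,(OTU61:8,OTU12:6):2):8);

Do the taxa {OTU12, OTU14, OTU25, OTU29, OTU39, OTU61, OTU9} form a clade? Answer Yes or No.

The most recent common ancestor of these taxa subtends ((((OTU29,OTU39),(OTU25,OTU9)),OTU14),(OTU61,OTU12)).
That clade has exactly 7 tips — every listed taxon and nothing else — so the group is monophyletic.

Yes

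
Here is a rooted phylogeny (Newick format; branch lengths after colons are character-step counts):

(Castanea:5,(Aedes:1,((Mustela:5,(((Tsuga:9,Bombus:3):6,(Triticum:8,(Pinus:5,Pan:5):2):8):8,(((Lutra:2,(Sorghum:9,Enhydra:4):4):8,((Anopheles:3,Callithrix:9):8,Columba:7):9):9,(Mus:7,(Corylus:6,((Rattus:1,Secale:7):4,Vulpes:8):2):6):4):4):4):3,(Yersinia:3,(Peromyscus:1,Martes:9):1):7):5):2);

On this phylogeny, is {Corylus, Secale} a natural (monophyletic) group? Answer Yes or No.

The MRCA of the listed taxa subtends (Corylus,((Rattus,Secale),Vulpes)).
That clade also contains Rattus, Vulpes, which are not in the proposed group, so the group is not monophyletic.

No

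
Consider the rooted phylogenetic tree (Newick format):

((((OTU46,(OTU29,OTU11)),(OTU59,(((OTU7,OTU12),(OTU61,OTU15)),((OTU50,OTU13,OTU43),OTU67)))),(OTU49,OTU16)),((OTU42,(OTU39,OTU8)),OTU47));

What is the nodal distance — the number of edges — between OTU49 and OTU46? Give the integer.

The MRCA of OTU49 and OTU46 is the node subtending (((OTU46,(OTU29,OTU11)),(OTU59,(((OTU7,OTU12),(OTU61,OTU15)),((OTU50,OTU13,OTU43),OTU67)))),(OTU49,OTU16)).
From OTU49 up to that node: 2 branches. From OTU46 up to the same node: 3 branches. Total: 2 + 3 = 5.

5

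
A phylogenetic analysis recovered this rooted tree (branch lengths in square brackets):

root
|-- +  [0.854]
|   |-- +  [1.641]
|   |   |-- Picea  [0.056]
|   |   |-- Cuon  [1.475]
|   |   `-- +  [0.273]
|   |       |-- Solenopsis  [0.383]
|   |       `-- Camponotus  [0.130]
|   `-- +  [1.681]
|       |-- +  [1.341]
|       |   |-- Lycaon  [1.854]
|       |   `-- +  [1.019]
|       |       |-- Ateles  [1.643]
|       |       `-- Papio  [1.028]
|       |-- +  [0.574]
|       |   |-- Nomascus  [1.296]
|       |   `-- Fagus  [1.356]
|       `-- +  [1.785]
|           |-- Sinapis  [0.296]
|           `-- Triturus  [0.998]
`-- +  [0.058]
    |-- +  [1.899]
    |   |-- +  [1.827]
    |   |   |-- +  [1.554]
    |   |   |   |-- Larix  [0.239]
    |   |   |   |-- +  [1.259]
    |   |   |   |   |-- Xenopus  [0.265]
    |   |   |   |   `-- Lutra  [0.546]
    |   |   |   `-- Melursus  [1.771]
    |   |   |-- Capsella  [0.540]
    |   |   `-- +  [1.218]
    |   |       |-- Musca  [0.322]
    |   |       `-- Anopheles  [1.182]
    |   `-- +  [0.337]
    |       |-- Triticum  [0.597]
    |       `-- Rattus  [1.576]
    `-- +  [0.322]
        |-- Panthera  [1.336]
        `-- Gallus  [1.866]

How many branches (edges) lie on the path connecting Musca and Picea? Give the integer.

The MRCA of Musca and Picea is the root of the tree.
From Musca up to that node: 5 branches. From Picea up to the same node: 3 branches. Total: 5 + 3 = 8.

8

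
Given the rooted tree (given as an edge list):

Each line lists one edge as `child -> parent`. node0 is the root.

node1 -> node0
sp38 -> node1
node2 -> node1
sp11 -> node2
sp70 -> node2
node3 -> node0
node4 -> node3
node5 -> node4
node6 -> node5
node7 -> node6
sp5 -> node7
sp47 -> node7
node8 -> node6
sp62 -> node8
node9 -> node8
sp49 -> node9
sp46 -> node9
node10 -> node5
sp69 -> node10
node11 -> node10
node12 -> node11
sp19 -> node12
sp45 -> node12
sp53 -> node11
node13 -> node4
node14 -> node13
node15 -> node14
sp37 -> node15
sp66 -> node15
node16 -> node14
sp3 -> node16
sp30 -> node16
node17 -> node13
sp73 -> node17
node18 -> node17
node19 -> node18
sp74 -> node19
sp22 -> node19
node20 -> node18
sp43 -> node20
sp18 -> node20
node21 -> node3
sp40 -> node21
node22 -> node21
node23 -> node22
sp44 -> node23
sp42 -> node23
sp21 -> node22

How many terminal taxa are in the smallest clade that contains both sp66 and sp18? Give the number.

9

The MRCA of sp66 and sp18 is the node subtending (((sp37,sp66),(sp3,sp30)),(sp73,((sp74,sp22),(sp43,sp18)))).
That clade contains 9 terminal taxa: sp18, sp22, sp3, sp30, sp37, sp43, sp66, sp73, sp74.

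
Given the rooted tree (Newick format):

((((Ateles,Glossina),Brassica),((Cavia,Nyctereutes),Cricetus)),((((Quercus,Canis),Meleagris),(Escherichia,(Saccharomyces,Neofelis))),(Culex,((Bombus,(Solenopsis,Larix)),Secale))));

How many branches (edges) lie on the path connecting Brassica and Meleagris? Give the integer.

The MRCA of Brassica and Meleagris is the root of the tree.
From Brassica up to that node: 3 branches. From Meleagris up to the same node: 4 branches. Total: 3 + 4 = 7.

7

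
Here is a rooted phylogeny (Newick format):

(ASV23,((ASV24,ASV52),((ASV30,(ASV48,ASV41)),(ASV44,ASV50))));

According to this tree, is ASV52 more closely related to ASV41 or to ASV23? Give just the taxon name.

ASV41

The MRCA of ASV52 and ASV41 subtends ((ASV24,ASV52),((ASV30,(ASV48,ASV41)),(ASV44,ASV50))) (7 taxa).
The MRCA of ASV52 and ASV23 is the root, subtending the entire tree (8 taxa).
The first is nested inside the second, so ASV52 shares a more recent common ancestor with ASV41.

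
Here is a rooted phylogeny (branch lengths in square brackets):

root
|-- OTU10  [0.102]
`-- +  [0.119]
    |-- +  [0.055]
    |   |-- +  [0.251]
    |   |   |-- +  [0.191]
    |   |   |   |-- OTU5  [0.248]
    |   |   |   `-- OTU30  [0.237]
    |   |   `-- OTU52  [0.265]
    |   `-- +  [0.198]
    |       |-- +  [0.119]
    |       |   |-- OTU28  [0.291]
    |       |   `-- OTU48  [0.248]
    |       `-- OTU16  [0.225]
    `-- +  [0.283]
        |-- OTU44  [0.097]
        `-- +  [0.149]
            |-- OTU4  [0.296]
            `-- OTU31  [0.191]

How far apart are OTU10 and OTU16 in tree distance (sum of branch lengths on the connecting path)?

0.699

The path runs OTU10 → … → MRCA → … → OTU16; the MRCA is the root of the tree.
Branch lengths along that path: 0.102 + 0.119 + 0.055 + 0.198 + 0.225 = 0.699.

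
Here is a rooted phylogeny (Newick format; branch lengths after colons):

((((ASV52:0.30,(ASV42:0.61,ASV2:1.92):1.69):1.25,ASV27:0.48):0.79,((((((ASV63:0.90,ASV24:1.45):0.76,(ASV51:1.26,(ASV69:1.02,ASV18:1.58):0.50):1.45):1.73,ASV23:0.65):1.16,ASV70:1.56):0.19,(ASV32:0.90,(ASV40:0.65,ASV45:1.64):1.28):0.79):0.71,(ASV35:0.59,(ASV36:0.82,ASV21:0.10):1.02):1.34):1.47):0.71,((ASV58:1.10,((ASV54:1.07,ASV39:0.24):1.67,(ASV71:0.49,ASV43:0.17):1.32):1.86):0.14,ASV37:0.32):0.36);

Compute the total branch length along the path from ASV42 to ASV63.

The path runs ASV42 → … → MRCA → … → ASV63; the MRCA is the node subtending (((ASV52,(ASV42,ASV2)),ASV27),((((((ASV63,ASV24),(ASV51,(ASV69,ASV18))),ASV23),ASV70),(ASV32,(ASV40,ASV45))),(ASV35,(ASV36,ASV21)))).
Branch lengths along that path: 0.61 + 1.69 + 1.25 + 0.79 + 1.47 + 0.71 + 0.19 + 1.16 + 1.73 + 0.76 + 0.90 = 11.26.

11.26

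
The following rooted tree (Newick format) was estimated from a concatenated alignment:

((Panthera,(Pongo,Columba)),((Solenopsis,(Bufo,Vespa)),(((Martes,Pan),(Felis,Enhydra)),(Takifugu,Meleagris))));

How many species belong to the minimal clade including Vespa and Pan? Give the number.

9

The MRCA of Vespa and Pan is the node subtending ((Solenopsis,(Bufo,Vespa)),(((Martes,Pan),(Felis,Enhydra)),(Takifugu,Meleagris))).
That clade contains 9 terminal taxa: Bufo, Enhydra, Felis, Martes, Meleagris, Pan, Solenopsis, Takifugu, Vespa.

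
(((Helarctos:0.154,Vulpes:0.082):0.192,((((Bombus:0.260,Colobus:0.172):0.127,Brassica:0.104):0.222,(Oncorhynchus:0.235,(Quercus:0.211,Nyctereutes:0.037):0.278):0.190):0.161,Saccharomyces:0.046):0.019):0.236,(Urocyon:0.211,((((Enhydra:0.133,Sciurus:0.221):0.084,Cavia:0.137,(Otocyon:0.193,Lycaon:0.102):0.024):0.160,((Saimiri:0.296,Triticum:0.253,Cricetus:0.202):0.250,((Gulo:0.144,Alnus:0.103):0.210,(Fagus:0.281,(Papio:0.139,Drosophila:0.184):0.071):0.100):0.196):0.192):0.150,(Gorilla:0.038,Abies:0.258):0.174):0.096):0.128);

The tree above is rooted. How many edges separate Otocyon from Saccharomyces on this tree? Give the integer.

The MRCA of Otocyon and Saccharomyces is the root of the tree.
From Otocyon up to that node: 6 branches. From Saccharomyces up to the same node: 3 branches. Total: 6 + 3 = 9.

9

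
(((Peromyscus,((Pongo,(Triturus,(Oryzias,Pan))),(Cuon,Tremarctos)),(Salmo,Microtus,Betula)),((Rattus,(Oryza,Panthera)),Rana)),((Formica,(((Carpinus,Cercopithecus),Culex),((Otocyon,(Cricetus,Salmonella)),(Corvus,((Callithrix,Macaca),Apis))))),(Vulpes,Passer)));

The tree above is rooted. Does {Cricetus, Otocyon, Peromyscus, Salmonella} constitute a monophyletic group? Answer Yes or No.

No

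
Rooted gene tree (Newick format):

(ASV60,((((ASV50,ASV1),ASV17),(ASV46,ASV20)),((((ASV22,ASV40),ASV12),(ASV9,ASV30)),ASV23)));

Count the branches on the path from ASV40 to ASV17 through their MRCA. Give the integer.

The MRCA of ASV40 and ASV17 is the node subtending ((((ASV50,ASV1),ASV17),(ASV46,ASV20)),((((ASV22,ASV40),ASV12),(ASV9,ASV30)),ASV23)).
From ASV40 up to that node: 5 branches. From ASV17 up to the same node: 3 branches. Total: 5 + 3 = 8.

8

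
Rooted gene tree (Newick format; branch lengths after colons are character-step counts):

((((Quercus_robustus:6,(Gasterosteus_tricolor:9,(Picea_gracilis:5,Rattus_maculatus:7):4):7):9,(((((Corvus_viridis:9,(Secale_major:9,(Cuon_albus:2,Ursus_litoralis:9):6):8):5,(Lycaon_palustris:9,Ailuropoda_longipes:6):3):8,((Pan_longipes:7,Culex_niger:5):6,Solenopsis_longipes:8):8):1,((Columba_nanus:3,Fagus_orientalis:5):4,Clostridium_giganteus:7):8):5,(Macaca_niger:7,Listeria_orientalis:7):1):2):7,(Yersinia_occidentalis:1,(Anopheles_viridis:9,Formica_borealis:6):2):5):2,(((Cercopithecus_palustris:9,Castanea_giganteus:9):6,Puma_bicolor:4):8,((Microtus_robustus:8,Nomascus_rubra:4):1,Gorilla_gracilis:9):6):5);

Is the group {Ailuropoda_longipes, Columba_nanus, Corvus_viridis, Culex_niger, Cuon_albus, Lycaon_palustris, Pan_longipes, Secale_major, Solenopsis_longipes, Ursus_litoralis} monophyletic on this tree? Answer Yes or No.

The MRCA of the listed taxa subtends ((((Corvus_viridis,(Secale_major,(Cuon_albus,Ursus_litoralis))),(Lycaon_palustris,Ailuropoda_longipes)),((Pan_longipes,Culex_niger),Solenopsis_longipes)),((Columba_nanus,Fagus_orientalis),Clostridium_giganteus)).
That clade also contains Clostridium_giganteus, Fagus_orientalis, which are not in the proposed group, so the group is not monophyletic.

No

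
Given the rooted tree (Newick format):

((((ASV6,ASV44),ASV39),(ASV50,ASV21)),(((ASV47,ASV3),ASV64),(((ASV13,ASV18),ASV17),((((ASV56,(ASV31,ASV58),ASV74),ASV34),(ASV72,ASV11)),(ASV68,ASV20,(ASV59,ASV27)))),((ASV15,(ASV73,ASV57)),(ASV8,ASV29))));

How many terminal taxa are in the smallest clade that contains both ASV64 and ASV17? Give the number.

The MRCA of ASV64 and ASV17 is the node subtending (((ASV47,ASV3),ASV64),(((ASV13,ASV18),ASV17),((((ASV56,(ASV31,ASV58),ASV74),ASV34),(ASV72,ASV11)),(ASV68,ASV20,(ASV59,ASV27)))),((ASV15,(ASV73,ASV57)),(ASV8,ASV29))).
That clade contains 22 terminal taxa: ASV11, ASV13, ASV15, ASV17, ASV18, ASV20, ASV27, ASV29, ASV3, ASV31, ASV34, ASV47, ASV56, ASV57, ASV58, ASV59, ASV64, ASV68, ASV72, ASV73, ASV74, ASV8.

22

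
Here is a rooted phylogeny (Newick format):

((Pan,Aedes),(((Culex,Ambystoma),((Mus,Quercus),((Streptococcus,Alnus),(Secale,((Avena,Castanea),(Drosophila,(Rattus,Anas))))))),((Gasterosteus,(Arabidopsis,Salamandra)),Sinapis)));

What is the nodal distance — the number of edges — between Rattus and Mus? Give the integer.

The MRCA of Rattus and Mus is the node subtending ((Mus,Quercus),((Streptococcus,Alnus),(Secale,((Avena,Castanea),(Drosophila,(Rattus,Anas)))))).
From Rattus up to that node: 6 branches. From Mus up to the same node: 2 branches. Total: 6 + 2 = 8.

8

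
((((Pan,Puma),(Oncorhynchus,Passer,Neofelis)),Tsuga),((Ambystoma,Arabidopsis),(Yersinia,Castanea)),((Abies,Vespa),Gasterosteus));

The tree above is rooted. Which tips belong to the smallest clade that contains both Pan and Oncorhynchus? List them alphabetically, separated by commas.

Tracing Pan: it sits inside (Pan,Puma).
Tracing Oncorhynchus: it sits inside (Oncorhynchus,Passer,Neofelis).
The smallest clade enclosing both is ((Pan,Puma),(Oncorhynchus,Passer,Neofelis)); the answer is its 5 terminal taxa in alphabetical order.

Neofelis, Oncorhynchus, Pan, Passer, Puma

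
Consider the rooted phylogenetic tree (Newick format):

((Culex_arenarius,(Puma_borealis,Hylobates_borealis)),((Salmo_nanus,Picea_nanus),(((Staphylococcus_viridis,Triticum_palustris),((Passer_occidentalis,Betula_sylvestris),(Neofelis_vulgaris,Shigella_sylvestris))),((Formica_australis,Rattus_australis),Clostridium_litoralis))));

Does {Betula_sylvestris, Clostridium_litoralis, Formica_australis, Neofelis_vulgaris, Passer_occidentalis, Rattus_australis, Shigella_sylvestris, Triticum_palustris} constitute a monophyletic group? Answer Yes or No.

No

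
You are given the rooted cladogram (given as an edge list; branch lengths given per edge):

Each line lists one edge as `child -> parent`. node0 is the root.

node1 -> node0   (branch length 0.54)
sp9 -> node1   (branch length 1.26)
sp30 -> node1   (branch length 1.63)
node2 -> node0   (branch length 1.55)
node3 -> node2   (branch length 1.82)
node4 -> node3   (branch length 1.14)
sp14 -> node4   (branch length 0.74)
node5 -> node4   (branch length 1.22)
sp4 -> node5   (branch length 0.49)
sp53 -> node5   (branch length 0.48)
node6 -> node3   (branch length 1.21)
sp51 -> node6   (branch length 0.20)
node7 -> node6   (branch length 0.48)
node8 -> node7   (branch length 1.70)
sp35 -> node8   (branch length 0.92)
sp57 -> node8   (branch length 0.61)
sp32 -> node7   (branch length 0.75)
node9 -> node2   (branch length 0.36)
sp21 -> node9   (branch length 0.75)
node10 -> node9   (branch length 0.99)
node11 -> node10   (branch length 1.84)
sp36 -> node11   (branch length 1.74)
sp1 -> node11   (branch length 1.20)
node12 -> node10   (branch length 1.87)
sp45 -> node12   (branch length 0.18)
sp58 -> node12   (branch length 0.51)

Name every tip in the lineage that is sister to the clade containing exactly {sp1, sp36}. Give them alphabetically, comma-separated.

sp45, sp58

The clade containing exactly {sp1, sp36} attaches to the tree at the node subtending ((sp36,sp1),(sp45,sp58)).
The other lineage descending from that same node — the sister group — is (sp45,sp58); its 2 tips in alphabetical order are the answer.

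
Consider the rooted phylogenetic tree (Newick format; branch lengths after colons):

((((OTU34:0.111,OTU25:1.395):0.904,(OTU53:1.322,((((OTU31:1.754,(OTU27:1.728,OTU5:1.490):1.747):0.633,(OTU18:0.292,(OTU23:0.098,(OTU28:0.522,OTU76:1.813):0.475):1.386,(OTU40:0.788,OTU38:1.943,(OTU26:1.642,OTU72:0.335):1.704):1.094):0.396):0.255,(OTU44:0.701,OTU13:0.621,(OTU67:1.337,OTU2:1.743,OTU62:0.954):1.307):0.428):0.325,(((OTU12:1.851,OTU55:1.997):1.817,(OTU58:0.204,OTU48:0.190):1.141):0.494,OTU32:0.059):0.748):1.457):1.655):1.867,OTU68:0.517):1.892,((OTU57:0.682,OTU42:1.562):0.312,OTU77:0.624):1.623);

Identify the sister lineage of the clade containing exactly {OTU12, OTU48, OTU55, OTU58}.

The clade containing exactly {OTU12, OTU48, OTU55, OTU58} attaches to the tree at the node subtending (((OTU12,OTU55),(OTU58,OTU48)),OTU32).
The other lineage descending from that same node — the sister group — is the single tip OTU32.

OTU32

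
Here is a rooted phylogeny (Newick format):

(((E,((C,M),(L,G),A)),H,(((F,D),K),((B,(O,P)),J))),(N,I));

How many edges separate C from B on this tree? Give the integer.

The MRCA of C and B is the node subtending ((E,((C,M),(L,G),A)),H,(((F,D),K),((B,(O,P)),J))).
From C up to that node: 4 branches. From B up to the same node: 4 branches. Total: 4 + 4 = 8.

8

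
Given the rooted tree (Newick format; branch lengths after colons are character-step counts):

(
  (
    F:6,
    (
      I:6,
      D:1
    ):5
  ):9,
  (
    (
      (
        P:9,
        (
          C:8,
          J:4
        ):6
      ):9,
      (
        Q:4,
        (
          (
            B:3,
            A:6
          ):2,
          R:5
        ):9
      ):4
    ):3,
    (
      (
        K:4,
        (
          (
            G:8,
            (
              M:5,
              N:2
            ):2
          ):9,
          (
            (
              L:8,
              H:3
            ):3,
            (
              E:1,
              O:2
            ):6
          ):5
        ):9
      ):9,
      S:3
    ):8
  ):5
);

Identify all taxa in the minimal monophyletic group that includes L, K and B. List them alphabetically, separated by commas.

Tracing L: it sits inside (L,H).
Tracing K: it sits inside (K,((G,(M,N)),((L,H),(E,O)))).
Tracing B: it sits inside (B,A).
The smallest clade enclosing all 3 is (((P,(C,J)),(Q,((B,A),R))),((K,((G,(M,N)),((L,H),(E,O)))),S)); the answer is its 16 terminal taxa in alphabetical order.

A, B, C, E, G, H, J, K, L, M, N, O, P, Q, R, S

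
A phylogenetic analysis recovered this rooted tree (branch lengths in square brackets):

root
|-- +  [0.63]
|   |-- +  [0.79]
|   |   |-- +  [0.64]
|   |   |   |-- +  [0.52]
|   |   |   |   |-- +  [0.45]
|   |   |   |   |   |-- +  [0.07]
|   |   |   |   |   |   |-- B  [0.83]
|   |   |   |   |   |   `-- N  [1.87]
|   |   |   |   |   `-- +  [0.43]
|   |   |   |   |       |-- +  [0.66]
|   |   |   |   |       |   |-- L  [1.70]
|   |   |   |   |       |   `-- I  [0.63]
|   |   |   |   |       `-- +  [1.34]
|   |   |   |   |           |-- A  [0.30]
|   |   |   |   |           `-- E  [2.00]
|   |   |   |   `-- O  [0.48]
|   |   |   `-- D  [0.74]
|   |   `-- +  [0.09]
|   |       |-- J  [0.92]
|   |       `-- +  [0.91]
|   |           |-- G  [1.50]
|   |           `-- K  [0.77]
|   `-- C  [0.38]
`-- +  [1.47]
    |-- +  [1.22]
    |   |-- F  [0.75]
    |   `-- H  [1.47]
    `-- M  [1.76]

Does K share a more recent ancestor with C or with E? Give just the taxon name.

The MRCA of K and E subtends (((((B,N),((L,I),(A,E))),O),D),(J,(G,K))) (11 taxa).
The MRCA of K and C subtends ((((((B,N),((L,I),(A,E))),O),D),(J,(G,K))),C) (12 taxa).
The first is nested inside the second, so K shares a more recent common ancestor with E.

E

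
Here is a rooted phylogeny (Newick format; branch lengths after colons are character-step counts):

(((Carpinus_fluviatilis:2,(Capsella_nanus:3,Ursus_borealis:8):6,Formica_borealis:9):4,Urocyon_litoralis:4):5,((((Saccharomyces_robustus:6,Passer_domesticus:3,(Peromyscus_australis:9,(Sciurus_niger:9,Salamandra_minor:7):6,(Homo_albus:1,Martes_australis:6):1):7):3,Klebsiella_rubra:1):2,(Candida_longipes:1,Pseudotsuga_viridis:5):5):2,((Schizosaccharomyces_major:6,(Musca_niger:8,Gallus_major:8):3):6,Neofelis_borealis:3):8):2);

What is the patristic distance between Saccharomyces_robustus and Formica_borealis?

33

The path runs Saccharomyces_robustus → … → MRCA → … → Formica_borealis; the MRCA is the root of the tree.
Branch lengths along that path: 6 + 3 + 2 + 2 + 2 + 5 + 4 + 9 = 33.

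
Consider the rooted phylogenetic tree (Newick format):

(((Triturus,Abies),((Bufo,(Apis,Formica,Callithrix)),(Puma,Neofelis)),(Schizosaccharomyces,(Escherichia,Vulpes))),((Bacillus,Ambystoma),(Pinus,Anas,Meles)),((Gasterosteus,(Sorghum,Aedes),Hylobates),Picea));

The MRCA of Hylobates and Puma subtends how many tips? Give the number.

21

The MRCA of Hylobates and Puma is the root, so the clade is the entire tree.
That clade contains 21 terminal taxa: Abies, Aedes, Ambystoma, Anas, Apis, Bacillus, Bufo, Callithrix, Escherichia, Formica, Gasterosteus, Hylobates, Meles, Neofelis, Picea, Pinus, Puma, Schizosaccharomyces, Sorghum, Triturus, Vulpes.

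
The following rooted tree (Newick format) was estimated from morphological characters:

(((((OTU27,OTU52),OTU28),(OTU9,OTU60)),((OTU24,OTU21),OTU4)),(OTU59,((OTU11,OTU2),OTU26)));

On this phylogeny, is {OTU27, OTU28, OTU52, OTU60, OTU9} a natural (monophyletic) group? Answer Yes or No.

The most recent common ancestor of these taxa subtends (((OTU27,OTU52),OTU28),(OTU9,OTU60)).
That clade has exactly 5 tips — every listed taxon and nothing else — so the group is monophyletic.

Yes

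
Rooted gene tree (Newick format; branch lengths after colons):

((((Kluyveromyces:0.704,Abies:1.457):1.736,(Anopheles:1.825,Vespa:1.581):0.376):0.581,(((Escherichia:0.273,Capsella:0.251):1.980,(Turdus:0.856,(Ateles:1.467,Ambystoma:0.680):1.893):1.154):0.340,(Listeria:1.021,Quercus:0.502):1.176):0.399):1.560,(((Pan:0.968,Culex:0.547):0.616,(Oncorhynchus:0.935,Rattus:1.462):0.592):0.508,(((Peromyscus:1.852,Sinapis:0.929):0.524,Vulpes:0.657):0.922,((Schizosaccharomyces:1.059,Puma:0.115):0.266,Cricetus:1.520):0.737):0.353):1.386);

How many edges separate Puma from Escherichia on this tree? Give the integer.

The MRCA of Puma and Escherichia is the root of the tree.
From Puma up to that node: 5 branches. From Escherichia up to the same node: 5 branches. Total: 5 + 5 = 10.

10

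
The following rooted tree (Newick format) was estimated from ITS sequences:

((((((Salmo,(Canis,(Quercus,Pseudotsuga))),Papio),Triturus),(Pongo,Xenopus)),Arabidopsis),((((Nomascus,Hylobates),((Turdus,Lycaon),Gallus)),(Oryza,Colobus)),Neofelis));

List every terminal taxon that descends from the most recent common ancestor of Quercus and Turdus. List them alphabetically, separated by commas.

Tracing Quercus: it sits inside (Quercus,Pseudotsuga).
Tracing Turdus: it sits inside (Turdus,Lycaon).
The smallest clade enclosing both is the whole tree (their MRCA is the root), so the answer is all 17 tips in alphabetical order.

Arabidopsis, Canis, Colobus, Gallus, Hylobates, Lycaon, Neofelis, Nomascus, Oryza, Papio, Pongo, Pseudotsuga, Quercus, Salmo, Triturus, Turdus, Xenopus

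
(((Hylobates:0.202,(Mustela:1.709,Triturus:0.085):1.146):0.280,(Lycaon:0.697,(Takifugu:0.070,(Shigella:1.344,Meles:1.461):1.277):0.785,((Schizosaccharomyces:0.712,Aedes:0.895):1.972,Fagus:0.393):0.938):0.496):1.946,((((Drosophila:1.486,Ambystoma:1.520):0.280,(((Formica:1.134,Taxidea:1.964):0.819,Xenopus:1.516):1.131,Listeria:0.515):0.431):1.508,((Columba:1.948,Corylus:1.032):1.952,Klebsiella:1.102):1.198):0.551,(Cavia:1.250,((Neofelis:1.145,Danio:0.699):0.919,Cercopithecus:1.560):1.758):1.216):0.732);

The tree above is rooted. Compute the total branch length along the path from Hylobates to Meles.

The path runs Hylobates → … → MRCA → … → Meles; the MRCA is the node subtending ((Hylobates,(Mustela,Triturus)),(Lycaon,(Takifugu,(Shigella,Meles)),((Schizosaccharomyces,Aedes),Fagus))).
Branch lengths along that path: 0.202 + 0.280 + 0.496 + 0.785 + 1.277 + 1.461 = 4.501.

4.501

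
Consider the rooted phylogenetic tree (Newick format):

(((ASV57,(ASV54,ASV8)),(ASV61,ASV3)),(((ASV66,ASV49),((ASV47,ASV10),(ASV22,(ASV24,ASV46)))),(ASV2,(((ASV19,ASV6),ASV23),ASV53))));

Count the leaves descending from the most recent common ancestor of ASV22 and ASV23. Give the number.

12

The MRCA of ASV22 and ASV23 is the node subtending (((ASV66,ASV49),((ASV47,ASV10),(ASV22,(ASV24,ASV46)))),(ASV2,(((ASV19,ASV6),ASV23),ASV53))).
That clade contains 12 terminal taxa: ASV10, ASV19, ASV2, ASV22, ASV23, ASV24, ASV46, ASV47, ASV49, ASV53, ASV6, ASV66.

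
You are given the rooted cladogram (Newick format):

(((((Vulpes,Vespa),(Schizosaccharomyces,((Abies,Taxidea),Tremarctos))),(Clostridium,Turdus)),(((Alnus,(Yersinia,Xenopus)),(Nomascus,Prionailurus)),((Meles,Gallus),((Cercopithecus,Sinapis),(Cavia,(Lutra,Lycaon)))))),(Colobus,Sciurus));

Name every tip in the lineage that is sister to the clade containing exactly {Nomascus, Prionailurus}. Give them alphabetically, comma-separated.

Alnus, Xenopus, Yersinia

The clade containing exactly {Nomascus, Prionailurus} attaches to the tree at the node subtending ((Alnus,(Yersinia,Xenopus)),(Nomascus,Prionailurus)).
The other lineage descending from that same node — the sister group — is (Alnus,(Yersinia,Xenopus)); its 3 tips in alphabetical order are the answer.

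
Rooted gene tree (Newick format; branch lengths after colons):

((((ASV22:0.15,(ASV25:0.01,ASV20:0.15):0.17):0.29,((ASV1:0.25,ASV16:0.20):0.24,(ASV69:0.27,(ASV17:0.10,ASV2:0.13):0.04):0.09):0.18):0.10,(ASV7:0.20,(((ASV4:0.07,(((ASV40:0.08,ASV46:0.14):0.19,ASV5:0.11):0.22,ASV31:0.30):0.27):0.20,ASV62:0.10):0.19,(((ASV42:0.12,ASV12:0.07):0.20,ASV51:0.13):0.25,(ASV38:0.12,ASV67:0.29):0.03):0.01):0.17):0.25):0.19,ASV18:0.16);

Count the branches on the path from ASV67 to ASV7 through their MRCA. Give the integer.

The MRCA of ASV67 and ASV7 is the node subtending (ASV7,(((ASV4,(((ASV40,ASV46),ASV5),ASV31)),ASV62),(((ASV42,ASV12),ASV51),(ASV38,ASV67)))).
From ASV67 up to that node: 4 branches. From ASV7 up to the same node: 1 branch. Total: 4 + 1 = 5.

5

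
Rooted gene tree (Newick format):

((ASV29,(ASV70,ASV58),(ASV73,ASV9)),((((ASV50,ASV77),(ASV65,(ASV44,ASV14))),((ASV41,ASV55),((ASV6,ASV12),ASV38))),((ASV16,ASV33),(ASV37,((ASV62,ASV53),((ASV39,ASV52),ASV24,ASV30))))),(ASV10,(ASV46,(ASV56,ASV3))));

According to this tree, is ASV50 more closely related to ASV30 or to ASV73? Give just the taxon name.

ASV30

The MRCA of ASV50 and ASV30 subtends ((((ASV50,ASV77),(ASV65,(ASV44,ASV14))),((ASV41,ASV55),((ASV6,ASV12),ASV38))),((ASV16,ASV33),(ASV37,((ASV62,ASV53),((ASV39,ASV52),ASV24,ASV30))))) (19 taxa).
The MRCA of ASV50 and ASV73 is the root, subtending the entire tree (28 taxa).
The first is nested inside the second, so ASV50 shares a more recent common ancestor with ASV30.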